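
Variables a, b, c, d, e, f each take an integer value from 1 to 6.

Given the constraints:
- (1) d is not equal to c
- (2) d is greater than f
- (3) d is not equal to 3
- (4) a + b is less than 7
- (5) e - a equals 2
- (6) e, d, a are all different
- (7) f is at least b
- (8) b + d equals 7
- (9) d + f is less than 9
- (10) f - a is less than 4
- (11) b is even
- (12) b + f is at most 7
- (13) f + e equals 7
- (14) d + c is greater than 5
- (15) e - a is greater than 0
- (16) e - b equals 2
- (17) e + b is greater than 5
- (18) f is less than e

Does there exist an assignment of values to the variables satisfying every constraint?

Satisfiable

Setting (a, b, c, d, e, f) = (2, 2, 2, 5, 4, 3) satisfies everything: constraint 4: a + b = 4; constraint 5: e - a = 2, and the others follow.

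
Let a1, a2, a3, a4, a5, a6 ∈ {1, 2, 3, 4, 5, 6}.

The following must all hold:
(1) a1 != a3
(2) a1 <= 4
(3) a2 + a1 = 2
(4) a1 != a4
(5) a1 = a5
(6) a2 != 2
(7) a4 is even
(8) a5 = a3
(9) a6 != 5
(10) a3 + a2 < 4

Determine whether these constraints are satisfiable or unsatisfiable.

From constraints 5 and 8, a1 = a5 = a3, so a1 = a3. But constraint 1 says a1 ≠ a3. Contradiction.

Unsatisfiable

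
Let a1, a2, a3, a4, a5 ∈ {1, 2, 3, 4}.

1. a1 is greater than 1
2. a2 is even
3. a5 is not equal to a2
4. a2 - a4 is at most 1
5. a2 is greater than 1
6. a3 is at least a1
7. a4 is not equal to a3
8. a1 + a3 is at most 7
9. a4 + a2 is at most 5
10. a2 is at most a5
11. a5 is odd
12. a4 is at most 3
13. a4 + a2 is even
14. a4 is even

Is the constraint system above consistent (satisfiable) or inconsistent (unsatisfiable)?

Setting (a1, a2, a3, a4, a5) = (2, 2, 3, 2, 3) satisfies everything: constraint 4: a2 - a4 = 0; constraint 8: a1 + a3 = 5, and the others follow.

Satisfiable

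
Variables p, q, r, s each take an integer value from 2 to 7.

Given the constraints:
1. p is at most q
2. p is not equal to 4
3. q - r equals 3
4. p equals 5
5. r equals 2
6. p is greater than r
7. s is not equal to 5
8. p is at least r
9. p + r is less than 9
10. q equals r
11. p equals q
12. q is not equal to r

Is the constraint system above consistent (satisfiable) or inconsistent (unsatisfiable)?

Constraint 4 fixes p = 5 and constraint 5 fixes r = 2. Constraints 10 and 11 give p = q = r, so p = r. But 5 ≠ 2 — contradiction.

Unsatisfiable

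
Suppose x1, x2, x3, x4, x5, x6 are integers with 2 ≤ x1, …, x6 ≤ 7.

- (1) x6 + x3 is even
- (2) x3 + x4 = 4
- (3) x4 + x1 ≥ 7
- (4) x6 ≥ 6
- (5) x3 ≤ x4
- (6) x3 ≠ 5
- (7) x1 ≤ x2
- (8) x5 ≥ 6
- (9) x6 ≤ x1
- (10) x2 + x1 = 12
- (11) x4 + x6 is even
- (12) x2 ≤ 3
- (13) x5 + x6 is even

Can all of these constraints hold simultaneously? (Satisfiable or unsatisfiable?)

Unsatisfiable

From constraints 4 and 9: x1 ≥ x6 and x6 ≥ 6, so x1 ≥ 6. From constraints 7 and 12: x1 ≤ x2 and x2 ≤ 3, so x1 ≤ 3. But 3 < 6, so no value of x1 works.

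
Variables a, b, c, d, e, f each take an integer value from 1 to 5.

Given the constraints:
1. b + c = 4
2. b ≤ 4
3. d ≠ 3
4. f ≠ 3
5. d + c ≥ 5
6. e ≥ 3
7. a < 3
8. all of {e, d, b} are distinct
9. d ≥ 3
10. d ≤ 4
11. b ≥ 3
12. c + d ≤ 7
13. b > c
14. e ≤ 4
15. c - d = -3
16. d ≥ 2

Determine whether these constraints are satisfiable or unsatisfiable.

Constraints 2, 6, 9, 10, 11, and 14 confine each of e, d, b to the 2 values {3, 4}.
Constraint 8 requires all 3 of them to be distinct, but only 2 values are available — impossible by the pigeonhole principle.

Unsatisfiable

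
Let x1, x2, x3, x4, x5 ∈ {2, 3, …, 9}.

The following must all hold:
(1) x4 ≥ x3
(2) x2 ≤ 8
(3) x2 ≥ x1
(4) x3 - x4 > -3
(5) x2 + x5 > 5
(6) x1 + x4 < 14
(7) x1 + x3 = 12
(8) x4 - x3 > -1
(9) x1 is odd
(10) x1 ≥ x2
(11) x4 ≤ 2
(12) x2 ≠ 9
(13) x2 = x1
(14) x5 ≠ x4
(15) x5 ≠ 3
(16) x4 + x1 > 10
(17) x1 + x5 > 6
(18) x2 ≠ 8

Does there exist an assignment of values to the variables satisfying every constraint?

Unsatisfiable

From constraints 2 and 3: x1 ≤ x2 ≤ 8. From constraints 1 and 11: x3 ≤ x4 ≤ 2. Hence x1 + x3 ≤ 10. But constraint 7 requires x1 + x3 = 12, and 12 > 10. Contradiction.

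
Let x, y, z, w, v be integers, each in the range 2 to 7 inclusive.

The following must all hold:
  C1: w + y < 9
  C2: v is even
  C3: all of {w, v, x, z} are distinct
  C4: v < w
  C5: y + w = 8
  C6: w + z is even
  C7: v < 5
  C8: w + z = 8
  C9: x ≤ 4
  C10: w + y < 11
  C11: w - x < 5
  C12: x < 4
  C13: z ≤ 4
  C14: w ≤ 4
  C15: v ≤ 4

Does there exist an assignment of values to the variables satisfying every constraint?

Unsatisfiable

Constraints 9, 13, 14, and 15 confine each of w, v, x, z to the 3 values {2, …, 4} (the domain already gives each ≥ 2).
Constraint 3 requires all 4 of them to be distinct, but only 3 values are available — impossible by the pigeonhole principle.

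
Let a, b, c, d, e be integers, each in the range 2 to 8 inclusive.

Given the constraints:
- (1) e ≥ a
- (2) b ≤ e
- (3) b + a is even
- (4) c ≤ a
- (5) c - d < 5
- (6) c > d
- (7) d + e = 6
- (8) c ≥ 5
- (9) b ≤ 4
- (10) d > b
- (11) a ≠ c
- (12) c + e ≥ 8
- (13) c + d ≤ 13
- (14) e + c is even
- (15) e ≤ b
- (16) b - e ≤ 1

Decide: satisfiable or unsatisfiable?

Unsatisfiable

Constraints 1, 4, 6, 10, and 15 give d < c, c ≤ a, a ≤ e, e ≤ b, b < d. Chaining: d < c ≤ a ≤ e ≤ b < d, which forces d < d — impossible.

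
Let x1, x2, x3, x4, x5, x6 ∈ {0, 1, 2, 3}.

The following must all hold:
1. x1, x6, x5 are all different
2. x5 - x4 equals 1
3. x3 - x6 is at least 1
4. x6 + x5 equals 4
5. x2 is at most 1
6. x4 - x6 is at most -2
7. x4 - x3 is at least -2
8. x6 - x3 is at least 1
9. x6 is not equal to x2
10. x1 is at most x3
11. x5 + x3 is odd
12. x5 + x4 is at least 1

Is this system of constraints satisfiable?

Unsatisfiable

Constraints 3, 6, and 7 give x4 − x3 ≥ -2, x3 − x6 ≥ 1, x6 − x4 ≥ 2.
Adding all 3 inequalities: the left sides telescope to 0, and the right sides sum to (-2) + 1 + 2 = 1. So 0 ≥ 1, which is false.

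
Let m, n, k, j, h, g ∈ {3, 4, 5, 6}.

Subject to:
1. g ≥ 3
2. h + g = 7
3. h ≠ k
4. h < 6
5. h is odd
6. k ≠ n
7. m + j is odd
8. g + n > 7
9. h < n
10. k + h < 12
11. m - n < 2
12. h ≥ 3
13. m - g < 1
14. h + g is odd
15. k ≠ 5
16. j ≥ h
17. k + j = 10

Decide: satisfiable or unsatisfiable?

Take m = 3, n = 4, k = 6, j = 4, h = 3, g = 4. Then constraint 2: h + g = 7; constraint 8: g + n = 8, and every other listed constraint is also met.

Satisfiable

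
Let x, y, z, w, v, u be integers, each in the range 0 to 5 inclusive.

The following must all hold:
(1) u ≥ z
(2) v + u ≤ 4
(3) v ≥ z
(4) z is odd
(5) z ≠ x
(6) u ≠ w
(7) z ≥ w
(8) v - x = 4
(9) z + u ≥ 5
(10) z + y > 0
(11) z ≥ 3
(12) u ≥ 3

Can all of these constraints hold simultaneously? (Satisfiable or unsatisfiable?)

From constraints 3 and 11: v ≥ z ≥ 3. From constraint 12: u ≥ 3. Hence v + u ≥ 6. But constraint 2 requires v + u ≤ 4, and 4 < 6. Contradiction.

Unsatisfiable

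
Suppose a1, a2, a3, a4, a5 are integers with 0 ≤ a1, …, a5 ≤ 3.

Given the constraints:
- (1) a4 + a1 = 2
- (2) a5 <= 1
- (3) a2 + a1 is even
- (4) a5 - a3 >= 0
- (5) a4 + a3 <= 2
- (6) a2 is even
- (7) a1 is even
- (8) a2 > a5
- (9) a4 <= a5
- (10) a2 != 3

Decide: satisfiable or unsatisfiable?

Try a1 = 2, a2 = 2, a3 = 0, a4 = 0, a5 = 1.
Check constraint 1: a4 + a1 = 2; constraint 4: a5 - a3 = 1; constraint 5: a4 + a3 = 0. The remaining constraints are straightforward to verify.

Satisfiable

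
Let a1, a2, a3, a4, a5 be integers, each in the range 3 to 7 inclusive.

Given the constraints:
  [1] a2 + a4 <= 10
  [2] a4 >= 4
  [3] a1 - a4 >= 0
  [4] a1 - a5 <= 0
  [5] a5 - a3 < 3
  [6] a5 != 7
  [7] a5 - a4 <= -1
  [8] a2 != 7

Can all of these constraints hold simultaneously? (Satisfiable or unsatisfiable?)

Unsatisfiable

Constraints 3, 4, and 7 give a5 − a1 ≥ 0, a1 − a4 ≥ 0, a4 − a5 ≥ 1.
Adding all 3 inequalities: the left sides telescope to 0, and the right sides sum to 0 + 0 + 1 = 1. So 0 ≥ 1, which is false.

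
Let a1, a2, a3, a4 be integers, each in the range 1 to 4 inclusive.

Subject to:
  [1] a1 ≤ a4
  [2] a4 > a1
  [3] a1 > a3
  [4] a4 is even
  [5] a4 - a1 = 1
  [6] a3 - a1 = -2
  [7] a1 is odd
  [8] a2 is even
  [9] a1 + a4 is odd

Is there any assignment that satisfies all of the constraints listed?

Take a1 = 3, a2 = 4, a3 = 1, a4 = 4. Then constraint 4: a4 = 4 is even; constraint 5: a4 - a1 = 1; constraint 6: a3 - a1 = -2, and every other listed constraint is also met.

Satisfiable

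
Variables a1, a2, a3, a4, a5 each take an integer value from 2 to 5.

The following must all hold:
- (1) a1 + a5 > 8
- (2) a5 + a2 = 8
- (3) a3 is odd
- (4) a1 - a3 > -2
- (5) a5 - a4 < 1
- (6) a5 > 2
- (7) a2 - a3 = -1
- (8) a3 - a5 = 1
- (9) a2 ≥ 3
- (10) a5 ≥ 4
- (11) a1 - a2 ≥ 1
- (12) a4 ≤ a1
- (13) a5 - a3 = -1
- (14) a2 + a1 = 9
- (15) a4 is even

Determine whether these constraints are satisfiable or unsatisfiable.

Satisfiable

The assignment a1 = 5, a2 = 4, a3 = 5, a4 = 4, a5 = 4 works:
  constraint 1 holds since a1 + a5 = 9.
  constraint 2 holds since a5 + a2 = 8.
The rest check out directly.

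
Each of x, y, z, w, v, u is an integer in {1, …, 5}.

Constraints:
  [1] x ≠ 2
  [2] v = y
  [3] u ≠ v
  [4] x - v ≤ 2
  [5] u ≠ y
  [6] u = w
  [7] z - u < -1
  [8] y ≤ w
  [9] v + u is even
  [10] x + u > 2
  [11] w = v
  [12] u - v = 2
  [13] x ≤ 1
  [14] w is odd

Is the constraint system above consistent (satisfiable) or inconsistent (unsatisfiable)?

From constraints 2, 6, and 11, u = w = v = y, so u = y. But constraint 5 says u ≠ y. Contradiction.

Unsatisfiable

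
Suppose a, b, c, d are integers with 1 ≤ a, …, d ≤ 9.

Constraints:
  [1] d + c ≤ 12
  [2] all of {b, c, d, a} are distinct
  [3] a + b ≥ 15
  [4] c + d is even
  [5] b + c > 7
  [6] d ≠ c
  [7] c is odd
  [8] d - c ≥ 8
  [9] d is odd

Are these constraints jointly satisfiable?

The assignment a = 8, b = 7, c = 1, d = 9 works:
  constraint 1 holds since d + c = 10.
  constraint 3 holds since a + b = 15.
The rest check out directly.

Satisfiable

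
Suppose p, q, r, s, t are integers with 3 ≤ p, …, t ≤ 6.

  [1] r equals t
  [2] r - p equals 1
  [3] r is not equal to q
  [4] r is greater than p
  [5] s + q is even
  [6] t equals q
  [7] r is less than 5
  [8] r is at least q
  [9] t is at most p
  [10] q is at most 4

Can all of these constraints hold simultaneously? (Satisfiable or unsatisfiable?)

Unsatisfiable

From constraints 1 and 6, r = t = q, so r = q. But constraint 3 says r ≠ q. Contradiction.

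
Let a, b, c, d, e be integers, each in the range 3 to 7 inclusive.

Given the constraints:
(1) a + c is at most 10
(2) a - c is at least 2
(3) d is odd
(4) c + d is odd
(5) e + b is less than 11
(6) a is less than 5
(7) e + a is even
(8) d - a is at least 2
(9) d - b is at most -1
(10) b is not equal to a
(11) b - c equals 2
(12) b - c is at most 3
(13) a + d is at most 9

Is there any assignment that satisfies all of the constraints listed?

Unsatisfiable

Constraints 2, 8, 9, and 12 give a − c ≥ 2, c − b ≥ -3, b − d ≥ 1, d − a ≥ 2.
Adding all 4 inequalities: the left sides telescope to 0, and the right sides sum to 2 + (-3) + 1 + 2 = 2. So 0 ≥ 2, which is false.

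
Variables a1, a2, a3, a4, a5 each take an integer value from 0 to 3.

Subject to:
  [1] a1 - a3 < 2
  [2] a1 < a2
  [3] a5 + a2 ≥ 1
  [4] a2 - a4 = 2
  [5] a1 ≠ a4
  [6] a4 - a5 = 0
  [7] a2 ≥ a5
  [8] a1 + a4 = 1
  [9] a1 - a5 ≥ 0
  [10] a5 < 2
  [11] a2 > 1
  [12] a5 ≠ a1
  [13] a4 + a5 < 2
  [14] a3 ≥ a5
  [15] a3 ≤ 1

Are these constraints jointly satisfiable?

Setting (a1, a2, a3, a4, a5) = (1, 2, 0, 0, 0) satisfies everything: constraint 1: a1 - a3 = 1; constraint 3: a5 + a2 = 2, and the others follow.

Satisfiable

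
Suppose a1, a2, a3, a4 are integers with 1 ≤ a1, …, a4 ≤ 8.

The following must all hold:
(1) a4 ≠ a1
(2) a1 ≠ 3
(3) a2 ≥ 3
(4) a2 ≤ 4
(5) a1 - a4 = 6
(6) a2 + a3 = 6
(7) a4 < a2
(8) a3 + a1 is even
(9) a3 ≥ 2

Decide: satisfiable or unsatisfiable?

Satisfiable

Try a1 = 7, a2 = 3, a3 = 3, a4 = 1.
Check constraint 5: a1 - a4 = 6; constraint 6: a2 + a3 = 6; constraint 8: a3 + a1 = 10 is even. The remaining constraints are straightforward to verify.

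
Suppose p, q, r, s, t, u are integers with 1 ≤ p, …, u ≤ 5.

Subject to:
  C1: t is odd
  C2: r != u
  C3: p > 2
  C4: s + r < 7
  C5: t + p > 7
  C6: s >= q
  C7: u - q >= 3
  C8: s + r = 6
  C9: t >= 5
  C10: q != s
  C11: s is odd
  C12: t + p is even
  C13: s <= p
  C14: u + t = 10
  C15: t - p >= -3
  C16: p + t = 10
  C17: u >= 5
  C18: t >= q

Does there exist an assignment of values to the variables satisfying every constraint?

Satisfiable

Setting (p, q, r, s, t, u) = (5, 1, 1, 5, 5, 5) satisfies everything: constraint 4: s + r = 6; constraint 5: t + p = 10, and the others follow.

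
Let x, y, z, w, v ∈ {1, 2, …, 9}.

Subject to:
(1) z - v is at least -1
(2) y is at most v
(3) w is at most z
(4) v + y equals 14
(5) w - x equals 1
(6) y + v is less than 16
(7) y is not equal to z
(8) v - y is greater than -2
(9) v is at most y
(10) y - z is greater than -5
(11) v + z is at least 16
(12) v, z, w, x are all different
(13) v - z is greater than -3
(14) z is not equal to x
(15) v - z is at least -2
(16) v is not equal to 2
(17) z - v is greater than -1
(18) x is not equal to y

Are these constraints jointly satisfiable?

Satisfiable

Take x = 4, y = 7, z = 9, w = 5, v = 7. Then constraint 1: z - v = 2; constraint 4: v + y = 14; constraint 5: w - x = 1, and every other listed constraint is also met.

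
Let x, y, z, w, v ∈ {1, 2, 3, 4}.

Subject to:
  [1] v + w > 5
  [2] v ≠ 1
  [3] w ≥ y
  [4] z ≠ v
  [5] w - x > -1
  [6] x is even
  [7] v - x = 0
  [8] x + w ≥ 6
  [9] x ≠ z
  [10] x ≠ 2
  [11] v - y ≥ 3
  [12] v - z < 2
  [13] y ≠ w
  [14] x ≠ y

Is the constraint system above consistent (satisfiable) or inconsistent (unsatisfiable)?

Setting (x, y, z, w, v) = (4, 1, 3, 4, 4) satisfies everything: constraint 1: v + w = 8; constraint 5: w - x = 0; constraint 7: v - x = 0, and the others follow.

Satisfiable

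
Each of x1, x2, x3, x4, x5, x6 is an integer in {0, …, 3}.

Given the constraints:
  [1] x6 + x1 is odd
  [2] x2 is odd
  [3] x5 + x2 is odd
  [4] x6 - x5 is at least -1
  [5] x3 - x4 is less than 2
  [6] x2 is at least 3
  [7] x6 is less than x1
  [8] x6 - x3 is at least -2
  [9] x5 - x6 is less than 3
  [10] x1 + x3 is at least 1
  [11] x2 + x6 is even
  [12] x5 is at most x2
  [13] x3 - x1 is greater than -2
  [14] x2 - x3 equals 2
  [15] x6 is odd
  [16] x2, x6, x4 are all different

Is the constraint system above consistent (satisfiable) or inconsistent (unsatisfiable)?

Setting (x1, x2, x3, x4, x5, x6) = (2, 3, 1, 0, 2, 1) satisfies everything: constraint 4: x6 - x5 = -1; constraint 5: x3 - x4 = 1, and the others follow.

Satisfiable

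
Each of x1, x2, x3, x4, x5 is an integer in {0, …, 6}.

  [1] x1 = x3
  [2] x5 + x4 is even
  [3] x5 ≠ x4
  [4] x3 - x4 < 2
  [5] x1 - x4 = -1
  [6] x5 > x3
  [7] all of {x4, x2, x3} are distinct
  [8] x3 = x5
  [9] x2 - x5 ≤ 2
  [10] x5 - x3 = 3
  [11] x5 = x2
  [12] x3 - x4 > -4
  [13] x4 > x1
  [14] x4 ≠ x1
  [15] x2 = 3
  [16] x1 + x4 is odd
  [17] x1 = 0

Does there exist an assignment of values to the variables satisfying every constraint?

Unsatisfiable

Constraint 17 fixes x1 = 0 and constraint 15 fixes x2 = 3. Constraints 1, 8, and 11 give x1 = x3 = x5 = x2, so x1 = x2. But 0 ≠ 3 — contradiction.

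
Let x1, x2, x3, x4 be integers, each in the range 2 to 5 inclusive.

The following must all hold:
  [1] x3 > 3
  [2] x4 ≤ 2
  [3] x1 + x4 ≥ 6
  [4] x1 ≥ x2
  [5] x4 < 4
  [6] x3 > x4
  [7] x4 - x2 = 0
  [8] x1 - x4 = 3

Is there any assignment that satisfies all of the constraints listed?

Take x1 = 5, x2 = 2, x3 = 5, x4 = 2. Then constraint 3: x1 + x4 = 7; constraint 7: x4 - x2 = 0, and every other listed constraint is also met.

Satisfiable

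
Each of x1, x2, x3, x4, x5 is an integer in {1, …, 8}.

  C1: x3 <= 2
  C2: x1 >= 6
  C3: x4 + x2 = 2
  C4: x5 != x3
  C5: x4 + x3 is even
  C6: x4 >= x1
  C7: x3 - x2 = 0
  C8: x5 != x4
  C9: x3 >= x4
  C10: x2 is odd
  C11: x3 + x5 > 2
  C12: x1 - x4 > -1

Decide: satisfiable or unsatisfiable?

Unsatisfiable

From constraints 2 and 6: x4 ≥ x1 and x1 ≥ 6, so x4 ≥ 6. From constraints 1 and 9: x4 ≤ x3 and x3 ≤ 2, so x4 ≤ 2. But 2 < 6, so no value of x4 works.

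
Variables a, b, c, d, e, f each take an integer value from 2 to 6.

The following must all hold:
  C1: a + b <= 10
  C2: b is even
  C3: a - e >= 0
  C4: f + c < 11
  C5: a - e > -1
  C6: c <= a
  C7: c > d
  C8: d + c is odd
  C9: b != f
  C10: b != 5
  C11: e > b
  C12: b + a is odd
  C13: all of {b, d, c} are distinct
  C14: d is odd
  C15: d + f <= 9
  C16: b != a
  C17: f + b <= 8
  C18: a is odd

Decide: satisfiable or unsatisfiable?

Satisfiable

Take a = 5, b = 2, c = 4, d = 3, e = 5, f = 5. Then constraint 1: a + b = 7; constraint 3: a - e = 0; constraint 4: f + c = 9, and every other listed constraint is also met.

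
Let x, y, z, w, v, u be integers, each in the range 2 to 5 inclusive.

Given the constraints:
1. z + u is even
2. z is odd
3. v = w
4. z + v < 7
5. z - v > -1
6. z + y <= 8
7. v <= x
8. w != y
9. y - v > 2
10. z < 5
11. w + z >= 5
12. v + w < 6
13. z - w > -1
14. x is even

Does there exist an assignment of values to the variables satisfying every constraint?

Satisfiable

Try x = 4, y = 5, z = 3, w = 2, v = 2, u = 5.
Check constraint 4: z + v = 5; constraint 5: z - v = 1. The remaining constraints are straightforward to verify.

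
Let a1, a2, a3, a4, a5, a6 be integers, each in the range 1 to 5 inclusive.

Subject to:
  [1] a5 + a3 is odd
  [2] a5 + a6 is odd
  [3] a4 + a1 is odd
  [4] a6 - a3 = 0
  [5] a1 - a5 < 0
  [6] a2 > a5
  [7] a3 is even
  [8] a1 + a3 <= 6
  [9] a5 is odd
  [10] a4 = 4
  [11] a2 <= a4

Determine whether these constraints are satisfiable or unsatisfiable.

Satisfiable

One satisfying assignment is a1 = 1, a2 = 4, a3 = 4, a4 = 4, a5 = 3, a6 = 4.
For the less obvious constraints — constraint 4: a6 - a3 = 0; constraint 5: a1 - a5 = -2 — and the others hold by inspection.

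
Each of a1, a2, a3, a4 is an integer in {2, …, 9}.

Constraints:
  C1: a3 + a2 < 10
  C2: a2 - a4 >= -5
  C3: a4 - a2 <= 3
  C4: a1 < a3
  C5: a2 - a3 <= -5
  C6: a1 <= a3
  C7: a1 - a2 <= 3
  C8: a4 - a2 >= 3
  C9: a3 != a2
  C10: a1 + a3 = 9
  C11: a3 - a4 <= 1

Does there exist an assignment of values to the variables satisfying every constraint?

Unsatisfiable

Constraints 3, 5, and 11 give a3 − a2 ≥ 5, a2 − a4 ≥ -3, a4 − a3 ≥ -1.
Adding all 3 inequalities: the left sides telescope to 0, and the right sides sum to 5 + (-3) + (-1) = 1. So 0 ≥ 1, which is false.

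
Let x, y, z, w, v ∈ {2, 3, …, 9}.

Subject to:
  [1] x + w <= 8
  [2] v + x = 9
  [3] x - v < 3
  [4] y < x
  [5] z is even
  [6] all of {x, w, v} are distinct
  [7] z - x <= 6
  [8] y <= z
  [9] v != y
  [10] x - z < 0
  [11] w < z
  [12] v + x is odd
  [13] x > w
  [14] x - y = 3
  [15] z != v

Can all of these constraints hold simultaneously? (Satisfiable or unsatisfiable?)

Satisfiable

Take x = 5, y = 2, z = 8, w = 2, v = 4. Then constraint 1: x + w = 7; constraint 2: v + x = 9, and every other listed constraint is also met.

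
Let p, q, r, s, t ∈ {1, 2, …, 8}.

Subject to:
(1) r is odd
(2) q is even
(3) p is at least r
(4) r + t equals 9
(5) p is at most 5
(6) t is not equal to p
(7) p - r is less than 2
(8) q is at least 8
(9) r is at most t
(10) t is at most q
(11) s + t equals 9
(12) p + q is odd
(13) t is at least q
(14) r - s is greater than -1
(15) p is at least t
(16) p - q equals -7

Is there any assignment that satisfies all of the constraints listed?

Unsatisfiable

From constraints 8 and 13: t ≥ q and q ≥ 8, so t ≥ 8. From constraints 5 and 15: t ≤ p and p ≤ 5, so t ≤ 5. But 5 < 8, so no value of t works.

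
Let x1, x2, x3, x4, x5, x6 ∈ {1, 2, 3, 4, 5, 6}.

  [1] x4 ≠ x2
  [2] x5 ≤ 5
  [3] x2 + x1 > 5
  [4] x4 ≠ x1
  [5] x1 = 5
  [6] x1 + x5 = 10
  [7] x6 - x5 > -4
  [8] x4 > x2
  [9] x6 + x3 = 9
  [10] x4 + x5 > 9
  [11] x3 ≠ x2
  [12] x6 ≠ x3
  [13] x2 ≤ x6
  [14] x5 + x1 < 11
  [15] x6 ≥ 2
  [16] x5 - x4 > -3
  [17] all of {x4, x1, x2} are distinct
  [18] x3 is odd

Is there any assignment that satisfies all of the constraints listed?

Setting (x1, x2, x3, x4, x5, x6) = (5, 3, 5, 6, 5, 4) satisfies everything: constraint 3: x2 + x1 = 8; constraint 6: x1 + x5 = 10; constraint 7: x6 - x5 = -1, and the others follow.

Satisfiable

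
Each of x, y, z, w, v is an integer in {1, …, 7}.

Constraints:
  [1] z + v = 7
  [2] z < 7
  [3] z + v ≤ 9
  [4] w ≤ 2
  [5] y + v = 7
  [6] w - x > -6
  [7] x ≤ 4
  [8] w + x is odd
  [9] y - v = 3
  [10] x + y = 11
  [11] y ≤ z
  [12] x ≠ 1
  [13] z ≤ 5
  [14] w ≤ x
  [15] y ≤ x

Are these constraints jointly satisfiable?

From constraint 7: x ≤ 4. From constraints 11 and 13: y ≤ z ≤ 5. Hence x + y ≤ 9. But constraint 10 requires x + y = 11, and 11 > 9. Contradiction.

Unsatisfiable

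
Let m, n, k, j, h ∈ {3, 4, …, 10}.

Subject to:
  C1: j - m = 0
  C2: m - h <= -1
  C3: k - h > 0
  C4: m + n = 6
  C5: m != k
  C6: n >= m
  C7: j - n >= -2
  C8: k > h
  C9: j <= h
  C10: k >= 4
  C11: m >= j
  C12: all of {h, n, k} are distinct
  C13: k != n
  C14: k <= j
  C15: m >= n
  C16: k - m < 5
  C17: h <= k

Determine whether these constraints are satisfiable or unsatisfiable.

Unsatisfiable

Constraints 2, 8, 11, and 14 give k ≤ j, j ≤ m, m < h, h < k. Chaining: k ≤ j ≤ m < h < k, which forces k < k — impossible.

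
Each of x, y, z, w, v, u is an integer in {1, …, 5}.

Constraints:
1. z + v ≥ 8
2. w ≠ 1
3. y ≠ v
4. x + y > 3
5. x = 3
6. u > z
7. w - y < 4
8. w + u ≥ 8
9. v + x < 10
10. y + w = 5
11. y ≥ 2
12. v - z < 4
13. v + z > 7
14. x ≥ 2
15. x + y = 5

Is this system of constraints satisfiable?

Satisfiable

One satisfying assignment is x = 3, y = 2, z = 3, w = 3, v = 5, u = 5.
For the less obvious constraints — constraint 1: z + v = 8; constraint 4: x + y = 5; constraint 7: w - y = 1 — and the others hold by inspection.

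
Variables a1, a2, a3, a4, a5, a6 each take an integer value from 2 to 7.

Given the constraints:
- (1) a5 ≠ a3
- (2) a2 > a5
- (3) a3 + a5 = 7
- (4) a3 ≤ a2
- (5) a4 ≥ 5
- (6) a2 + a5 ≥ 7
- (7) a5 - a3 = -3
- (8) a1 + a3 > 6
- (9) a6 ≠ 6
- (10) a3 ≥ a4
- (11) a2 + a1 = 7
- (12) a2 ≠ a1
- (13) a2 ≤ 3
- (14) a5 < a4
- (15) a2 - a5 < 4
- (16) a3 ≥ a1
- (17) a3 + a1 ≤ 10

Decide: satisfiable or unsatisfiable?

Unsatisfiable

From constraints 5 and 10: a3 ≥ a4 and a4 ≥ 5, so a3 ≥ 5. From constraints 4 and 13: a3 ≤ a2 and a2 ≤ 3, so a3 ≤ 3. But 3 < 5, so no value of a3 works.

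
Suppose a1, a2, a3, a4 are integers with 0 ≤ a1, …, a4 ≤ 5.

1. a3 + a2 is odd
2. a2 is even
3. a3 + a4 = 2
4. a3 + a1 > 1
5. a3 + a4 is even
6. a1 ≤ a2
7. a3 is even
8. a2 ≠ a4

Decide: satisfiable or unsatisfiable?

Unsatisfiable

Constraint 7 makes a3 even and constraint 2 makes a2 even, so a3 + a2 must be even. Constraint 1 says a3 + a2 is odd — contradiction.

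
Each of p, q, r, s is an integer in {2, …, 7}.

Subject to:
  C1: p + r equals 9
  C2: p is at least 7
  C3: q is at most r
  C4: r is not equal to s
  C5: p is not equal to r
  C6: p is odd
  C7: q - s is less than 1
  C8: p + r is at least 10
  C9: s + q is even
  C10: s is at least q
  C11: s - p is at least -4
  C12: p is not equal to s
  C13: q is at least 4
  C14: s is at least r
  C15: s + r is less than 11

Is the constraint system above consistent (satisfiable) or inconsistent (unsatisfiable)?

Unsatisfiable

From constraint 2: p ≥ 7. From constraints 3 and 13: r ≥ q ≥ 4. Hence p + r ≥ 11. But constraint 1 requires p + r = 9, and 9 < 11. Contradiction.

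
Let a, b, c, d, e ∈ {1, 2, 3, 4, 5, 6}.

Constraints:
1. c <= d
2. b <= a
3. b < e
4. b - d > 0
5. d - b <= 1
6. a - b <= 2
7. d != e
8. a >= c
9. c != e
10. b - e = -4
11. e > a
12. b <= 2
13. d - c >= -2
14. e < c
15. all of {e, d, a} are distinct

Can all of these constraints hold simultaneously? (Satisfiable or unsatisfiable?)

Constraints 1, 2, 4, 11, and 14 give e < c, c ≤ d, d < b, b ≤ a, a < e. Chaining: e < c ≤ d < b ≤ a < e, which forces e < e — impossible.

Unsatisfiable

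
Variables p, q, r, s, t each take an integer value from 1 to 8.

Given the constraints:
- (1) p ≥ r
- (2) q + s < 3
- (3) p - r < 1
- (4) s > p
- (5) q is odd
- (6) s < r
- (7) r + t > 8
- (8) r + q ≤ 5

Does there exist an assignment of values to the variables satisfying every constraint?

Constraints 1, 4, and 6 give p < s, s < r, r ≤ p. Chaining: p < s < r ≤ p, which forces p < p — impossible.

Unsatisfiable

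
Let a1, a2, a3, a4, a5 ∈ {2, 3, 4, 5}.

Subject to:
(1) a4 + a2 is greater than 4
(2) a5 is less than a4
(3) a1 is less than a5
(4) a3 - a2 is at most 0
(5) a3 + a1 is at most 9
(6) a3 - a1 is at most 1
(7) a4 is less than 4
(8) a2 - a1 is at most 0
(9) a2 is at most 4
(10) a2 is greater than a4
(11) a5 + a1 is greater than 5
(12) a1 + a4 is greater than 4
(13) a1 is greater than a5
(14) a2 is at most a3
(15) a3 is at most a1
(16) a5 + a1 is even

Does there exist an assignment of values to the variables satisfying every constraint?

Constraints 2, 3, 8, and 10 give a4 < a2, a2 ≤ a1, a1 < a5, a5 < a4. Chaining: a4 < a2 ≤ a1 < a5 < a4, which forces a4 < a4 — impossible.

Unsatisfiable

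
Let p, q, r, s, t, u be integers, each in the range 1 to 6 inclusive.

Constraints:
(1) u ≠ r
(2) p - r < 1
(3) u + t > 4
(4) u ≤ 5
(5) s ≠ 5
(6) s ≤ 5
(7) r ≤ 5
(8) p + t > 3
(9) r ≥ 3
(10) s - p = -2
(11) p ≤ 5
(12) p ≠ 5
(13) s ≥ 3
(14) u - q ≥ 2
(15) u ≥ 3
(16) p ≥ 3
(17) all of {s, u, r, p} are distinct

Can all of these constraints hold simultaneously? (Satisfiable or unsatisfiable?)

Unsatisfiable

Constraints 4, 6, 7, 9, 11, 13, 15, and 16 confine each of s, u, r, p to the 3 values {3, …, 5}.
Constraint 17 requires all 4 of them to be distinct, but only 3 values are available — impossible by the pigeonhole principle.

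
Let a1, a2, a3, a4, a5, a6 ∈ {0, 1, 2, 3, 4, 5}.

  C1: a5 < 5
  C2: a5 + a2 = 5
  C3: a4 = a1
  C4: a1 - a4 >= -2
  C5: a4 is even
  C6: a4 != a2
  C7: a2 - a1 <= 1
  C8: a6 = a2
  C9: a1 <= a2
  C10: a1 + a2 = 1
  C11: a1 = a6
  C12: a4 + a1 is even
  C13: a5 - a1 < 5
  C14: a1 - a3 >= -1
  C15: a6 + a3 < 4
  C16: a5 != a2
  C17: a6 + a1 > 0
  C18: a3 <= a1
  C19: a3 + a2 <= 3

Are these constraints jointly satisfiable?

Unsatisfiable

From constraints 3, 8, and 11, a4 = a1 = a6 = a2, so a4 = a2. But constraint 6 says a4 ≠ a2. Contradiction.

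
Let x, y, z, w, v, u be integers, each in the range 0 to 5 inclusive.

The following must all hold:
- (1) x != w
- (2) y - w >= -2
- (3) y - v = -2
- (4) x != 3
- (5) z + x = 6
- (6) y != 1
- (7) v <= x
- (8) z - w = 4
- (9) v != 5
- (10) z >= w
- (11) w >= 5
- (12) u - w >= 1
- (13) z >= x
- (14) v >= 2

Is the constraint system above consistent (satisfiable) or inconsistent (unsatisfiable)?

From constraints 10 and 11: z ≥ w ≥ 5. From constraints 7 and 14: x ≥ v ≥ 2. Hence z + x ≥ 7. But constraint 5 requires z + x = 6, and 6 < 7. Contradiction.

Unsatisfiable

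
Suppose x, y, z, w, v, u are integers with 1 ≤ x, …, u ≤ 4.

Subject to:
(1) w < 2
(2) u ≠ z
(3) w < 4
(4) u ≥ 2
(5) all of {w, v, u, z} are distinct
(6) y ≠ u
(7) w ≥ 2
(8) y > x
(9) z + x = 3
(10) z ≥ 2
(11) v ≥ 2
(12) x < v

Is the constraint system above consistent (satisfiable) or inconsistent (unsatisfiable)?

Unsatisfiable

Constraints 4, 7, 10, and 11 confine each of w, v, u, z to the 3 values {2, …, 4} (the domain already gives each ≤ 4).
Constraint 5 requires all 4 of them to be distinct, but only 3 values are available — impossible by the pigeonhole principle.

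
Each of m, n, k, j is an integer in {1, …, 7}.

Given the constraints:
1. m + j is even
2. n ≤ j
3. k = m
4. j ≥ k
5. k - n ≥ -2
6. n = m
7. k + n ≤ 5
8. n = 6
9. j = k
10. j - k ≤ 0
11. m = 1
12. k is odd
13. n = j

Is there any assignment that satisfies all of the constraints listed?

Unsatisfiable

Constraint 8 fixes n = 6 and constraint 11 fixes m = 1. Constraints 3, 9, and 13 give n = j = k = m, so n = m. But 6 ≠ 1 — contradiction.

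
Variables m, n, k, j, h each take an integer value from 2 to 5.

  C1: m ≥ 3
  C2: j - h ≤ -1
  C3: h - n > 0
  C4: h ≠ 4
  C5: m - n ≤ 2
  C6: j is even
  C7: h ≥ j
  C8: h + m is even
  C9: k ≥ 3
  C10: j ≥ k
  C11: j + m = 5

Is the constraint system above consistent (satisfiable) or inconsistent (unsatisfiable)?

Unsatisfiable

From constraints 9 and 10: j ≥ k ≥ 3. From constraint 1: m ≥ 3. Hence j + m ≥ 6. But constraint 11 requires j + m = 5, and 5 < 6. Contradiction.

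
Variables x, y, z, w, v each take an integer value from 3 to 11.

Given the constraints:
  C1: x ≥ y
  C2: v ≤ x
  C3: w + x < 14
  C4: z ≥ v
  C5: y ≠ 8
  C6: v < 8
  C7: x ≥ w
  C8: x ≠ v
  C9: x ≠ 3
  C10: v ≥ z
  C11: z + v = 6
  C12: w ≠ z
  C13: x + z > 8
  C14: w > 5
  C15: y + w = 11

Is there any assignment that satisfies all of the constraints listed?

The assignment x = 6, y = 5, z = 3, w = 6, v = 3 works:
  constraint 3 holds since w + x = 12.
  constraint 11 holds since z + v = 6.
The rest check out directly.

Satisfiable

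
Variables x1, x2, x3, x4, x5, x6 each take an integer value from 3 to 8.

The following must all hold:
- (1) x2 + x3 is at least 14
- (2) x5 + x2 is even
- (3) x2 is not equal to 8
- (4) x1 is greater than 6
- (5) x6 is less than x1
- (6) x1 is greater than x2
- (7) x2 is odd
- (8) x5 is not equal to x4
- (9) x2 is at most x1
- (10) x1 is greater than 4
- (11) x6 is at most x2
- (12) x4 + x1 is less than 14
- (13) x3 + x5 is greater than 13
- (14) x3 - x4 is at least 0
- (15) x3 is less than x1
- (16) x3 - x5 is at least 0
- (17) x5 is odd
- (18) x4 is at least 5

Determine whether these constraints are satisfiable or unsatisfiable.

Take x1 = 8, x2 = 7, x3 = 7, x4 = 5, x5 = 7, x6 = 6. Then constraint 1: x2 + x3 = 14; constraint 12: x4 + x1 = 13, and every other listed constraint is also met.

Satisfiable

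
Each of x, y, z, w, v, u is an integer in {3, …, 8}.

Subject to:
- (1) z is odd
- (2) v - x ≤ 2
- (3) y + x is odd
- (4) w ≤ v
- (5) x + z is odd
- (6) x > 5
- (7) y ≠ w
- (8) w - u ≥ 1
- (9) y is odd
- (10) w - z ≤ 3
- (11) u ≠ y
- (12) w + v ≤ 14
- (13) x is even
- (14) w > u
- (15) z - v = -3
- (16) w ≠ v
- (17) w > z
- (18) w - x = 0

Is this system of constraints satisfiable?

Satisfiable

Try x = 6, y = 5, z = 5, w = 6, v = 8, u = 3.
Check constraint 2: v - x = 2; constraint 8: w - u = 3; constraint 10: w - z = 1. The remaining constraints are straightforward to verify.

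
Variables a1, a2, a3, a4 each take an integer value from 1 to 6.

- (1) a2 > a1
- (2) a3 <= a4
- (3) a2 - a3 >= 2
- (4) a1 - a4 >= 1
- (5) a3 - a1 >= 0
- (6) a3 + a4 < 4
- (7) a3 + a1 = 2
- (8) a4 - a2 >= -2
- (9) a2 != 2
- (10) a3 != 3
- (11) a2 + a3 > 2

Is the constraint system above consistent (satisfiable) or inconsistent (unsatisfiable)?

Constraints 3, 4, 5, and 8 give a2 − a3 ≥ 2, a3 − a1 ≥ 0, a1 − a4 ≥ 1, a4 − a2 ≥ -2.
Adding all 4 inequalities: the left sides telescope to 0, and the right sides sum to 2 + 0 + 1 + (-2) = 1. So 0 ≥ 1, which is false.

Unsatisfiable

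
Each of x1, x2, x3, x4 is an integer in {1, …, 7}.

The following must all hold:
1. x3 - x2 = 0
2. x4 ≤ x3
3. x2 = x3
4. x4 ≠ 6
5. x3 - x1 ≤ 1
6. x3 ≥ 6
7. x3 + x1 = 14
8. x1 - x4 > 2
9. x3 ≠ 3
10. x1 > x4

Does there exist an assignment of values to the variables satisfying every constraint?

Satisfiable

One satisfying assignment is x1 = 7, x2 = 7, x3 = 7, x4 = 3.
For the less obvious constraints — constraint 1: x3 - x2 = 0; constraint 5: x3 - x1 = 0 — and the others hold by inspection.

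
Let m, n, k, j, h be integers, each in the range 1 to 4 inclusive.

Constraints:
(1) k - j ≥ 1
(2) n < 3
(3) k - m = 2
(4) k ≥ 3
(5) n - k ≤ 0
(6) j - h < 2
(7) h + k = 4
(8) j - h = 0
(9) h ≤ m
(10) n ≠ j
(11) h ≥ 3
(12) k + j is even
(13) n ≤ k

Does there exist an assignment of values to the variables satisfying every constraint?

From constraint 11: h ≥ 3. From constraint 4: k ≥ 3. Hence h + k ≥ 6. But constraint 7 requires h + k = 4, and 4 < 6. Contradiction.

Unsatisfiable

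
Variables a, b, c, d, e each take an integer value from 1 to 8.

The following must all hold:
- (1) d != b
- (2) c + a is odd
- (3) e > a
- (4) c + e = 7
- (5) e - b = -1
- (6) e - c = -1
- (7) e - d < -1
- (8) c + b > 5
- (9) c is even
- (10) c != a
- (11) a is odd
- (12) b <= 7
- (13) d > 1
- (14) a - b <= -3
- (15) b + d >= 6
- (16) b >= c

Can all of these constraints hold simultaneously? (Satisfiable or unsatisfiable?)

Setting (a, b, c, d, e) = (1, 4, 4, 5, 3) satisfies everything: constraint 4: c + e = 7; constraint 5: e - b = -1; constraint 6: e - c = -1, and the others follow.

Satisfiable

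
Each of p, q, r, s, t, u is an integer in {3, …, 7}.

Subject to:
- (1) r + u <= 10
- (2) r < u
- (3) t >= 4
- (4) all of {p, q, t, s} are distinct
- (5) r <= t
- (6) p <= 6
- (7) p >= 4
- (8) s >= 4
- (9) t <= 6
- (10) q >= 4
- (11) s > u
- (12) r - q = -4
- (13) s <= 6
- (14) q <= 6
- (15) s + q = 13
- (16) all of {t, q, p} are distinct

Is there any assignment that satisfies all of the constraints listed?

Constraints 3, 6, 7, 8, 9, 10, 13, and 14 confine each of p, q, t, s to the 3 values {4, …, 6}.
Constraint 4 requires all 4 of them to be distinct, but only 3 values are available — impossible by the pigeonhole principle.

Unsatisfiable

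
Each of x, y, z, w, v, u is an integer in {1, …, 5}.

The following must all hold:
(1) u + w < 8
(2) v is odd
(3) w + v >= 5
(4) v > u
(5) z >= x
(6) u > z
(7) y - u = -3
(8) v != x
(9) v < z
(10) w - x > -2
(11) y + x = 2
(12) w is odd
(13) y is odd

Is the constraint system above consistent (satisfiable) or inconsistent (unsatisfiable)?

Constraints 4, 6, and 9 give v < z, z < u, u < v. Chaining: v < z < u < v, which forces v < v — impossible.

Unsatisfiable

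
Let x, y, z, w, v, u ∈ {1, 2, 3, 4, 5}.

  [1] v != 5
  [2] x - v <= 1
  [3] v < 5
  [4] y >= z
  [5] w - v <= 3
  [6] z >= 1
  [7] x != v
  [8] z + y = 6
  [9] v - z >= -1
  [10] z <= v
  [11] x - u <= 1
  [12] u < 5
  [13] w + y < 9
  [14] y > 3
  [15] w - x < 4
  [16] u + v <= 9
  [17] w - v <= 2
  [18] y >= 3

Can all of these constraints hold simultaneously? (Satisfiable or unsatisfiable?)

Satisfiable

The assignment x = 3, y = 4, z = 2, w = 4, v = 2, u = 4 works:
  constraint 2 holds since x - v = 1.
  constraint 5 holds since w - v = 2.
  constraint 8 holds since z + y = 6.
The rest check out directly.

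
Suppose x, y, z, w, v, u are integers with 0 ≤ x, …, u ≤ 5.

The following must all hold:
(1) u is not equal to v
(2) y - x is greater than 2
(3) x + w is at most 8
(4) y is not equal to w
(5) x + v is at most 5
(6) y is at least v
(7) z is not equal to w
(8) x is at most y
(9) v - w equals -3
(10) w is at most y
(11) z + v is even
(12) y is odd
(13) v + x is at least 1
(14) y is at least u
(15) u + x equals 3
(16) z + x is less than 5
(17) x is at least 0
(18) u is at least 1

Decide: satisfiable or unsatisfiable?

Try x = 1, y = 5, z = 3, w = 4, v = 1, u = 2.
Check constraint 2: y - x = 4; constraint 3: x + w = 5. The remaining constraints are straightforward to verify.

Satisfiable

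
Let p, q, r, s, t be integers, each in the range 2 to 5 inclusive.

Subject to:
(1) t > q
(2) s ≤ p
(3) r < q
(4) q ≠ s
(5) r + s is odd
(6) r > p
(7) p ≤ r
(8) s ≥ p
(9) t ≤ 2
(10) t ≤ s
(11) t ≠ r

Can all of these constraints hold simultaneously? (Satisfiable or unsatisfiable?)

Unsatisfiable

Constraints 1, 2, 3, 6, and 10 give p < r, r < q, q < t, t ≤ s, s ≤ p. Chaining: p < r < q < t ≤ s ≤ p, which forces p < p — impossible.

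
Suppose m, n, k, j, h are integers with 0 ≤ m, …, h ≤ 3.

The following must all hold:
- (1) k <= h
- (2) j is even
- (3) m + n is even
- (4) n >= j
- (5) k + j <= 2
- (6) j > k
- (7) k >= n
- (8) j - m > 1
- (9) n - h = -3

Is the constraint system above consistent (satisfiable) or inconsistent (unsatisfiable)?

Constraints 4, 6, and 7 give n ≤ k, k < j, j ≤ n. Chaining: n ≤ k < j ≤ n, which forces n < n — impossible.

Unsatisfiable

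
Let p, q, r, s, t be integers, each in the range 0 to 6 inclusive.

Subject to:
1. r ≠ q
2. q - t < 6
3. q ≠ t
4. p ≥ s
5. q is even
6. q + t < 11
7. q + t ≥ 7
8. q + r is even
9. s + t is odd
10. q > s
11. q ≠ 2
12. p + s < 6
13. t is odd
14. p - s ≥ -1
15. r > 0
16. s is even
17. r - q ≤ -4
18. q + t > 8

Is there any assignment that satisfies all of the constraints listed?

Try p = 2, q = 6, r = 2, s = 2, t = 3.
Check constraint 2: q - t = 3; constraint 6: q + t = 9. The remaining constraints are straightforward to verify.

Satisfiable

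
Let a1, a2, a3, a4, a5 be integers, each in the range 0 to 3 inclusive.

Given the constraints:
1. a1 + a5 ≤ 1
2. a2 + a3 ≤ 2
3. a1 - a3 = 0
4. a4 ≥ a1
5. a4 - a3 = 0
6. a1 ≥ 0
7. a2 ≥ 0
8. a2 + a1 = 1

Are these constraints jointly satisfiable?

One satisfying assignment is a1 = 0, a2 = 1, a3 = 0, a4 = 0, a5 = 0.
For the less obvious constraints — constraint 1: a1 + a5 = 0; constraint 2: a2 + a3 = 1; constraint 3: a1 - a3 = 0 — and the others hold by inspection.

Satisfiable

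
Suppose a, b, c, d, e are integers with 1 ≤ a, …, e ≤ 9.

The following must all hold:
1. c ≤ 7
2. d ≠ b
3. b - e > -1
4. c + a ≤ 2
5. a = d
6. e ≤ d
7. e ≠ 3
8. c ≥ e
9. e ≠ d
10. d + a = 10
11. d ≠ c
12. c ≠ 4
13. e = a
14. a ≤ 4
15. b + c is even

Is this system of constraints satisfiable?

From constraints 5 and 13, e = a = d, so e = d. But constraint 9 says e ≠ d. Contradiction.

Unsatisfiable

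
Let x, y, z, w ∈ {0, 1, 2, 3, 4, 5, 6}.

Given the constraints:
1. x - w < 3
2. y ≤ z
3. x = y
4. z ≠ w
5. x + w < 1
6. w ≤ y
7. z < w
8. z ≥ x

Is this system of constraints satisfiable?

Unsatisfiable

Constraints 2, 6, and 7 give w ≤ y, y ≤ z, z < w. Chaining: w ≤ y ≤ z < w, which forces w < w — impossible.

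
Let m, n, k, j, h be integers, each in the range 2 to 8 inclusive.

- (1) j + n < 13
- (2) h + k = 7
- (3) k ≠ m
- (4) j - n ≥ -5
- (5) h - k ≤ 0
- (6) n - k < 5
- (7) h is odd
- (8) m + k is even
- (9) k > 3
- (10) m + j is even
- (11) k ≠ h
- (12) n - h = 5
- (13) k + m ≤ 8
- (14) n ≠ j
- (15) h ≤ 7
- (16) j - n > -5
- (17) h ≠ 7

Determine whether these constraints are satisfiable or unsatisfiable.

One satisfying assignment is m = 2, n = 8, k = 4, j = 4, h = 3.
For the less obvious constraints — constraint 1: j + n = 12; constraint 2: h + k = 7 — and the others hold by inspection.

Satisfiable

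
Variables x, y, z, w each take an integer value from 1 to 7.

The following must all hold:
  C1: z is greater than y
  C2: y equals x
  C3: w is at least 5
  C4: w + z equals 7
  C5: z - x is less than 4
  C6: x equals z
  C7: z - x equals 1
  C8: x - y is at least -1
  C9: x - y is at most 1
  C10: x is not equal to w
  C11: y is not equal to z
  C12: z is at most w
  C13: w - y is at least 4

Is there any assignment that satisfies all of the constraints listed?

From constraints 2 and 6, y = x = z, so y = z. But constraint 11 says y ≠ z. Contradiction.

Unsatisfiable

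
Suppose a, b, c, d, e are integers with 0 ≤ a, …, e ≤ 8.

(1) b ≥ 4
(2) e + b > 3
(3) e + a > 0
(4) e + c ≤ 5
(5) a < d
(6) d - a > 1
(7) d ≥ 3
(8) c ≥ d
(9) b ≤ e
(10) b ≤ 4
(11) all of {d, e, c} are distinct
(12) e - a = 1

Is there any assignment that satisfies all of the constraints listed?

From constraints 1 and 9: e ≥ b ≥ 4. From constraints 7 and 8: c ≥ d ≥ 3. Hence e + c ≥ 7. But constraint 4 requires e + c ≤ 5, and 5 < 7. Contradiction.

Unsatisfiable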